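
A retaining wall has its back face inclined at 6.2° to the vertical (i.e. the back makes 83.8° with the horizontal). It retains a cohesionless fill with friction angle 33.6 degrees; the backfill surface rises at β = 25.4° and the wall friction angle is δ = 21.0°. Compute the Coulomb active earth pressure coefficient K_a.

0.476

K_a = sin²(α+φ) / [sin²α · sin(α−δ) · (1 + √{sin(φ+δ)sin(φ−β) / (sin(α−δ)sin(α+β))})²].
With α = 83.8°, φ = 33.6°, δ = 21.0°, β = 25.4°: K_a = 0.4763.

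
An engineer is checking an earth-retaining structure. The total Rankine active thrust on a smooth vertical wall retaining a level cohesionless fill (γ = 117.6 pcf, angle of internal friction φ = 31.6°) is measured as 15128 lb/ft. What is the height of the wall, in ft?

K_a = 0.3123. P_a = ½ K_a γ H² ⇒ H = √(2P_a/(K_a γ)).
H = √(2×15128/(0.3123×117.6)) = 28.70 ft.

28.7 ft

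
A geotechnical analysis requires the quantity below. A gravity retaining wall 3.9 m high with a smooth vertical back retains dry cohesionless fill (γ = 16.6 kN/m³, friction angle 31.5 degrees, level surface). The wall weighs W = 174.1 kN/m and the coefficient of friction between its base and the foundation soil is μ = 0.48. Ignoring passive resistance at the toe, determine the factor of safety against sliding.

K_a = tan²(45° − 31.5°/2) = 0.3136.
P_a = ½K_aγH² = 0.5×0.3136×16.6×3.9² = 39.59 kN/m, acting at H/3 = 1.300 m above the base.
FS_sliding = μW / P_a = 0.48×174.1 / 39.59 = 2.111.

2.11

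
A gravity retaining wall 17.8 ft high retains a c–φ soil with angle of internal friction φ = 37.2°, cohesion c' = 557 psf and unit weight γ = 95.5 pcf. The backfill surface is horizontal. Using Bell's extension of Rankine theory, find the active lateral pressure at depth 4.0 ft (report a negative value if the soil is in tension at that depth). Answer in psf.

-459 psf

K_a = (1 − sin φ)/(1 + sin φ) = 0.2464.
σ_a = K_a γ z − 2c√K_a = 0.2464×95.5×4.0 − 2×557×0.4964 = -458.9 psf.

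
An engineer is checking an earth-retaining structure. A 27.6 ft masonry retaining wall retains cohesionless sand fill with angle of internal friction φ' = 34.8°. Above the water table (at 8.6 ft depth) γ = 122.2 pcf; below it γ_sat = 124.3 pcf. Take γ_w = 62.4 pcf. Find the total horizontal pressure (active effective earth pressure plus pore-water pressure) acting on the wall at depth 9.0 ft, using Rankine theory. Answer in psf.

K_a = (1 − sin φ)/(1 + sin φ) = 0.2733.
γ' = 124.3 − 62.4 = 61.90 pcf.
Effective vertical stress at 9.0 ft: σ'_v = 122.2×8.6 + 61.90×0.400 = 1076 psf.
σ'_h = K_a σ'_v = 0.2733 × 1076 = 294.0 psf; u = γ_w × 0.400 = 24.96 psf.
Total σ_h = 294.0 + 24.96 = 319.0 psf.

319 psf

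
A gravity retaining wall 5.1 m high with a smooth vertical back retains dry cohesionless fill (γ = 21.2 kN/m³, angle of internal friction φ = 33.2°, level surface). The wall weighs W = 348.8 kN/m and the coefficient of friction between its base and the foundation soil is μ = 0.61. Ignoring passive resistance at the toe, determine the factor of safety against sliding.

K_a = tan²(45° − 33.2°/2) = 0.2924.
P_a = ½K_aγH² = 0.5×0.2924×21.2×5.1² = 80.60 kN/m, acting at H/3 = 1.700 m above the base.
FS_sliding = μW / P_a = 0.61×348.8 / 80.60 = 2.640.

2.64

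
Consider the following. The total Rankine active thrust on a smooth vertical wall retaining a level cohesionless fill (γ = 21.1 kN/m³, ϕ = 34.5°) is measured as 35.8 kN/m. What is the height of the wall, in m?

K_a = 0.2768. P_a = ½ K_a γ H² ⇒ H = √(2P_a/(K_a γ)).
H = √(2×35.8/(0.2768×21.1)) = 3.501 m.

3.50 m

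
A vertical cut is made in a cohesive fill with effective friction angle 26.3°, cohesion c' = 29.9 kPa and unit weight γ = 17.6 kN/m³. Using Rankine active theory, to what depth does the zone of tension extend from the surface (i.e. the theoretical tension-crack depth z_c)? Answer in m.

5.47 m

K_a = tan²(45° − 26.3°/2) = 0.3859; √K_a = 0.6212.
The active pressure is zero where K_a γ z = 2c√K_a, so z_c = 2c/(γ√K_a) = 2×29.9/(17.6×0.6212) = 5.469 m.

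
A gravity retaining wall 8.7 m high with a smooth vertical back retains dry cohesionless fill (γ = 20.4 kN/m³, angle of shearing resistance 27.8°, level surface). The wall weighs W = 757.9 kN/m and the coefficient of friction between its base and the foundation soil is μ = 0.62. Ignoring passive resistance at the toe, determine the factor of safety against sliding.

1.67

K_a = tan²(45° − 27.8°/2) = 0.3639.
P_a = ½K_aγH² = 0.5×0.3639×20.4×8.7² = 280.9 kN/m, acting at H/3 = 2.900 m above the base.
FS_sliding = μW / P_a = 0.62×757.9 / 280.9 = 1.673.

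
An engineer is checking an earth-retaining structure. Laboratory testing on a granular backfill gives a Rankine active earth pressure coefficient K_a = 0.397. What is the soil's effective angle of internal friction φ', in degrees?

25.6°

K_a = tan²(45° − φ/2) ⇒ 45° − φ/2 = arctan(√0.397) = 32.21°.
φ = 2(45° − 32.21°) = 25.57°.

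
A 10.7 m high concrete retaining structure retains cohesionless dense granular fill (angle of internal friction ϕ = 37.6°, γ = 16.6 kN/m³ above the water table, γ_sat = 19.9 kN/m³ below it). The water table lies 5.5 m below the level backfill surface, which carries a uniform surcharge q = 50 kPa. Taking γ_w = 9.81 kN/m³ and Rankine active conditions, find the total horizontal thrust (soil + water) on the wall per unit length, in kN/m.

471 kN/m

K_a = tan²(45° − φ/2) = 0.2421.
γ' = 19.9 − 9.81 = 10.09 kN/m³. h₂ = H − d_w = 5.2 m.
σ'_h: at surface K_a·q = 12.11; at WT K_a(q+γd_w) = 34.21; at base K_a(q+γd_w+γ'h₂) = 46.92 kPa.
P₁ = ½(12.11+34.21)×5.5 = 127.4; P₂ = ½(34.21+46.92)×5.2 = 210.9; P_w = ½γ_w h₂² = 132.6.
Total = 127.4+210.9+132.6 = 470.9 kN/m.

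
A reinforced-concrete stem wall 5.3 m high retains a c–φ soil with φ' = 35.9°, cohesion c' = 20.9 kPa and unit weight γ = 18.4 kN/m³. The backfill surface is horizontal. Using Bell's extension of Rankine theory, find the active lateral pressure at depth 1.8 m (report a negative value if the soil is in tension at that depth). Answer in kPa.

K_a = (1 − sin φ)/(1 + sin φ) = 0.2607.
σ_a = K_a γ z − 2c√K_a = 0.2607×18.4×1.8 − 2×20.9×0.5106 = -12.71 kPa.

-12.7 kPa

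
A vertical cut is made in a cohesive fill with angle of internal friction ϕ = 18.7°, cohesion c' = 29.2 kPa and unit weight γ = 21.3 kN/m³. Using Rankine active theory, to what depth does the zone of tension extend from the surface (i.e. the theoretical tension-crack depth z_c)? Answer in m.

3.82 m

K_a = tan²(45° − 18.7°/2) = 0.5144; √K_a = 0.7173.
The active pressure is zero where K_a γ z = 2c√K_a, so z_c = 2c/(γ√K_a) = 2×29.2/(21.3×0.7173) = 3.823 m.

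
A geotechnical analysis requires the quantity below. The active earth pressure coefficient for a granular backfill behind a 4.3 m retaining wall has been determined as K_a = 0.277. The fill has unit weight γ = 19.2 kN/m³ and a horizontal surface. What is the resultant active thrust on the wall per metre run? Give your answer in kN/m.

P = ½ K_a γ H² = 0.5 × 0.277 × 19.2 × 4.3² = 49.17 kN/m.

49.2 kN/m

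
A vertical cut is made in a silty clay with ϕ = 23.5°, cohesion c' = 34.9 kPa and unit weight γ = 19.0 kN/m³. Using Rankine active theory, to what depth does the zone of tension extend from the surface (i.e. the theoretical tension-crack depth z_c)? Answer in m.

5.60 m

K_a = tan²(45° − 23.5°/2) = 0.4298; √K_a = 0.6556.
The active pressure is zero where K_a γ z = 2c√K_a, so z_c = 2c/(γ√K_a) = 2×34.9/(19.0×0.6556) = 5.603 m.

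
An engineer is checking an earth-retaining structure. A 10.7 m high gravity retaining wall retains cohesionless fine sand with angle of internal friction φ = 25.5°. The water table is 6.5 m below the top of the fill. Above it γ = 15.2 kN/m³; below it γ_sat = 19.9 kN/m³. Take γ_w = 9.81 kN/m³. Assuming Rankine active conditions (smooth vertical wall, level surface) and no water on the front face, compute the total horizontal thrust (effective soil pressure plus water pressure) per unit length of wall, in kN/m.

K_a = tan²(45° − φ/2) = 0.3981.
γ' = 19.9 − 9.81 = 10.09 kN/m³. Depth below WT = 4.2 m.
σ'_h at WT = K_a γ d_w = 39.33 kPa; at base = 39.33 + K_a γ' × 4.2 = 56.20 kPa.
P₁ (0–6.5 m) = ½×39.33×6.5 = 127.8. P₂ (6.5–10.7 m) = ½(39.33+56.20)×4.2 = 200.6.
P_w = ½ γ_w h₂² = 0.5×9.81×4.2² = 86.52. Total = 127.8+200.6+86.52 = 415.0 kN/m.

415 kN/m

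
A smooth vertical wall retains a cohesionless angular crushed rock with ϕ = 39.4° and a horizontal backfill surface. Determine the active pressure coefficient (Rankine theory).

K_a = (1 − sin φ)/(1 + sin φ) = (1 − sin 39.4°)/(1 + sin 39.4°) = 0.2234.

0.223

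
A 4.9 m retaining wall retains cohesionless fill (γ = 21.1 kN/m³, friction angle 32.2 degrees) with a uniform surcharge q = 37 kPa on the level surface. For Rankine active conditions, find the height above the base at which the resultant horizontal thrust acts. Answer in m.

K_a = 0.3047.
Triangular part P₁ = ½K_aγH² = 77.19 at H/3 = 1.633 m; rectangular part P₂ = K_a q H = 55.25 at H/2 = 2.450 m.
ȳ = (P₁·1.633 + P₂·2.450)/(P₁+P₂) = 1.974 m.

1.97 m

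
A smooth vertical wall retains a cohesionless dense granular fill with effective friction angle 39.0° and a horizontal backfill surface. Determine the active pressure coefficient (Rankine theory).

0.228

K_a = tan²(45° − φ/2) = tan²(25.50°) = 0.2275.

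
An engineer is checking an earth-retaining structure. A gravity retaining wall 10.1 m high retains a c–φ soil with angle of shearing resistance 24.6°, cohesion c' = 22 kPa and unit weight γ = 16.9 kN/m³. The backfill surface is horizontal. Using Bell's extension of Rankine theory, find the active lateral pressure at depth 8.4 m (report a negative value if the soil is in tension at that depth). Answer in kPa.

30.3 kPa

K_a = (1 − sin φ)/(1 + sin φ) = 0.4121.
σ_a = K_a γ z − 2c√K_a = 0.4121×16.9×8.4 − 2×22×0.6420 = 30.26 kPa.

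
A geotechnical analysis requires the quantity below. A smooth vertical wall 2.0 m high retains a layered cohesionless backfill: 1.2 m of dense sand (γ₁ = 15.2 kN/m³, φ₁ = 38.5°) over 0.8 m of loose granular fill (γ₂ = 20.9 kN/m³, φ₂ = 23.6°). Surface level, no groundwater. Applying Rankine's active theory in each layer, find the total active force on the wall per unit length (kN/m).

K_a1 = tan²(45°−38.5°/2) = 0.2327; K_a2 = tan²(45°−23.6°/2) = 0.4282.
Layer 1: σ at base = K_a1 γ₁ h₁ = 4.244 kPa; P₁ = ½×4.244×1.2 = 2.546.
Layer 2: σ_v at top = γ₁h₁ = 18.24; σ_h top = K_a2×18.24 = 7.811; σ_h base = K_a2×(18.24+20.9×0.8) = 14.97.
P₂ = ½(7.811+14.97)×0.8 = 9.112. Total P_a = 2.546+9.112 = 11.66 kN/m.

11.7 kN/m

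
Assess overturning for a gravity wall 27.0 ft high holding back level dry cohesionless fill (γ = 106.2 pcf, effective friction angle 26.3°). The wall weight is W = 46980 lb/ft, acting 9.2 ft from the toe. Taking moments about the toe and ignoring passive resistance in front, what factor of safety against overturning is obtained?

3.21

K_a = tan²(45° − 26.3°/2) = 0.3859.
P_a = ½K_aγH² = 0.5×0.3859×106.2×27.0² = 14940 lb/ft, acting at H/3 = 9.000 ft above the base.
Overturning moment M_o = P_a × H/3 = 14940 × 9.000 = 134500.
Resisting moment M_r = W × 9.2 = 46980 × 9.2 = 432200.
FS_overturning = M_r/M_o = 432200/134500 = 3.215.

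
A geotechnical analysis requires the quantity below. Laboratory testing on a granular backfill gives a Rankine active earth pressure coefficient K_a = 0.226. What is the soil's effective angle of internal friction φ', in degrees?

39.1°

K_a = tan²(45° − φ/2) ⇒ 45° − φ/2 = arctan(√0.226) = 25.43°.
φ = 2(45° − 25.43°) = 39.15°.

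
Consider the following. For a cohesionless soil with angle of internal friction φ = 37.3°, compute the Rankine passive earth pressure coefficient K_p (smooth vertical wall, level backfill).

K_p = (1 + sin φ)/(1 − sin φ) = tan²(45° + 37.3°/2) = 4.076.

4.08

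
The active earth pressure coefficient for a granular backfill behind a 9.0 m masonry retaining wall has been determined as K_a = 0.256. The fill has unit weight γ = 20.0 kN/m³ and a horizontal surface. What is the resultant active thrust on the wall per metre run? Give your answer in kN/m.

P = ½ K_a γ H² = 0.5 × 0.256 × 20.0 × 9.0² = 207.4 kN/m.

207 kN/m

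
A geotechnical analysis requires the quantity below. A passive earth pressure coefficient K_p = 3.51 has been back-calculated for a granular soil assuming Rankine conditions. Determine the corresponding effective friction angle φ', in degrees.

K_p = (1+sin φ)/(1−sin φ) ⇒ sin φ = (K_p − 1)/(K_p + 1) = 0.5565.
φ = arcsin(0.5565) = 33.82°.

33.8°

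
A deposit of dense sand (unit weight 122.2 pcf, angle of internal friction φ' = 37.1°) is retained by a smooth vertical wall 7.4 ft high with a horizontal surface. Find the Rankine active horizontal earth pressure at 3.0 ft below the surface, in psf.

K_a = (1 − sin φ)/(1 + sin φ) = 0.2475.
σ_h = K_a γ z = 0.2475 × 122.2 × 3.0 = 90.73 psf.

90.7 psf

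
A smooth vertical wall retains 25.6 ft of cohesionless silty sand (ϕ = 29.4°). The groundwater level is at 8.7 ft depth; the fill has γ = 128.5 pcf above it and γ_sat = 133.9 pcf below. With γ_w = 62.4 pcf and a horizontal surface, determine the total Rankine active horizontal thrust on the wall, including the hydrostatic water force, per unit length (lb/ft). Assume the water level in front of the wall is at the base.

20500 lb/ft

K_a = tan²(45° − φ/2) = 0.3415.
γ' = 133.9 − 62.4 = 71.50 pcf. Depth below WT = 16.9 ft.
σ'_h at WT = K_a γ d_w = 381.7 psf; at base = 381.7 + K_a γ' × 16.9 = 794.4 psf.
P₁ (0–8.7 ft) = ½×381.7×8.7 = 1661. P₂ (8.7–25.6 ft) = ½(381.7+794.4)×16.9 = 9938.
P_w = ½ γ_w h₂² = 0.5×62.4×16.9² = 8911. Total = 1661+9938+8911 = 20510 lb/ft.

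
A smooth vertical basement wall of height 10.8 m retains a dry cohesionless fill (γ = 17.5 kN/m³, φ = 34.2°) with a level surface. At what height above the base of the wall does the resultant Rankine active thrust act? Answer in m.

3.60 m

K_a = 0.2803.
The pressure distribution is triangular, so the resultant acts at H/3 above the base = 10.8/3 = 3.600 m.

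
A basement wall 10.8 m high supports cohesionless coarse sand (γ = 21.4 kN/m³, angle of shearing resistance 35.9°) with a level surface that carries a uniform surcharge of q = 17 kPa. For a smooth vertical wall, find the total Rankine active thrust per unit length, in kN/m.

K_a = tan²(45° − φ/2) = 0.2607.
Soil triangle: ½ K_a γ H² = 0.5×0.2607×21.4×10.8² = 325.4 kN/m.
Surcharge rectangle: K_a q H = 0.2607×17×10.8 = 47.87 kN/m.
Total = 325.4 + 47.87 = 373.3 kN/m.

373 kN/m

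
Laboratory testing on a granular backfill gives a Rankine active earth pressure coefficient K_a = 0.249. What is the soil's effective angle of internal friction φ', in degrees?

37.0°

K_a = tan²(45° − φ/2) ⇒ 45° − φ/2 = arctan(√0.249) = 26.52°.
φ = 2(45° − 26.52°) = 36.96°.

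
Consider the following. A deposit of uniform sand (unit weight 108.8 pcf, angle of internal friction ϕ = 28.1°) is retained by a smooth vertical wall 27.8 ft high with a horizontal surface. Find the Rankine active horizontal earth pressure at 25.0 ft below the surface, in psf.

K_a = (1 − sin φ)/(1 + sin φ) = 0.3596.
σ_h = K_a γ z = 0.3596 × 108.8 × 25.0 = 978.1 psf.

978 psf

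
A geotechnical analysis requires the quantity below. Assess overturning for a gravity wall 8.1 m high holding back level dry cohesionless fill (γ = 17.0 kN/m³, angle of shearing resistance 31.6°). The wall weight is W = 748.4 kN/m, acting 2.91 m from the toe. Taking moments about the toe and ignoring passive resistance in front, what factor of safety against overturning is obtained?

4.63

K_a = tan²(45° − 31.6°/2) = 0.3123.
P_a = ½K_aγH² = 0.5×0.3123×17.0×8.1² = 174.2 kN/m, acting at H/3 = 2.700 m above the base.
Overturning moment M_o = P_a × H/3 = 174.2 × 2.700 = 470.3.
Resisting moment M_r = W × 2.91 = 748.4 × 2.91 = 2178.
FS_overturning = M_r/M_o = 2178/470.3 = 4.631.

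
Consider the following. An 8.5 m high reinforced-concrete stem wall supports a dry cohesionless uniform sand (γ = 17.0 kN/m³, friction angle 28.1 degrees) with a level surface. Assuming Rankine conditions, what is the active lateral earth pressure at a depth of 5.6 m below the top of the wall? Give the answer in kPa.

34.2 kPa

K_a = (1 − sin φ)/(1 + sin φ) = 0.3596.
σ_h = K_a γ z = 0.3596 × 17.0 × 5.6 = 34.23 kPa.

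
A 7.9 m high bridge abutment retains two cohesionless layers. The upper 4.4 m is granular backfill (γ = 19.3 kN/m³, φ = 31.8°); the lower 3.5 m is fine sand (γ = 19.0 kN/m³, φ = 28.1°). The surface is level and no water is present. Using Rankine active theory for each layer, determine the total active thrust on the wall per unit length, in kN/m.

K_a1 = tan²(45°−31.8°/2) = 0.3098; K_a2 = tan²(45°−28.1°/2) = 0.3596.
Layer 1: σ at base = K_a1 γ₁ h₁ = 26.31 kPa; P₁ = ½×26.31×4.4 = 57.88.
Layer 2: σ_v at top = γ₁h₁ = 84.92; σ_h top = K_a2×84.92 = 30.54; σ_h base = K_a2×(84.92+19.0×3.5) = 54.45.
P₂ = ½(30.54+54.45)×3.5 = 148.7. Total P_a = 57.88+148.7 = 206.6 kN/m.

207 kN/m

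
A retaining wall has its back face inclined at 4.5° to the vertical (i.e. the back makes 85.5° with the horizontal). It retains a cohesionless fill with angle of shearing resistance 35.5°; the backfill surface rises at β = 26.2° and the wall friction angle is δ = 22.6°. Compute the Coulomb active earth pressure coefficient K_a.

0.419

K_a = sin²(α+φ) / [sin²α · sin(α−δ) · (1 + √{sin(φ+δ)sin(φ−β) / (sin(α−δ)sin(α+β))})²].
With α = 85.5°, φ = 35.5°, δ = 22.6°, β = 26.2°: K_a = 0.4193.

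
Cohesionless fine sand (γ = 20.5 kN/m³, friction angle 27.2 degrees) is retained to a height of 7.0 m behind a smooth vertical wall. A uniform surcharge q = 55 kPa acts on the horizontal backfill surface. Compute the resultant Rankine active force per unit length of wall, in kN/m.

331 kN/m

K_a = tan²(45° − φ/2) = 0.3726.
Soil triangle: ½ K_a γ H² = 0.5×0.3726×20.5×7.0² = 187.1 kN/m.
Surcharge rectangle: K_a q H = 0.3726×55×7.0 = 143.4 kN/m.
Total = 187.1 + 143.4 = 330.6 kN/m.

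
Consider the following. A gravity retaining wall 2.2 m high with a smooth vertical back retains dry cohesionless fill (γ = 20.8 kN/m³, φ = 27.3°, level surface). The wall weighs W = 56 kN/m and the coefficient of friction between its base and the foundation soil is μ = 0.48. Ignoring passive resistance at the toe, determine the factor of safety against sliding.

K_a = tan²(45° − 27.3°/2) = 0.3711.
P_a = ½K_aγH² = 0.5×0.3711×20.8×2.2² = 18.68 kN/m, acting at H/3 = 0.7333 m above the base.
FS_sliding = μW / P_a = 0.48×56 / 18.68 = 1.439.

1.44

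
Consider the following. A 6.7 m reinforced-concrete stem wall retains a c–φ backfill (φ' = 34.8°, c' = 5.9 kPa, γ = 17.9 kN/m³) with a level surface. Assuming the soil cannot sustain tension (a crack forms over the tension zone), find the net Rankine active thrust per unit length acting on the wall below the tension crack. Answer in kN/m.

K_a = 0.2733; √K_a = 0.5228.
Tension-crack depth z_c = 2c/(γ√K_a) = 2×5.9/(17.9×0.5228) = 1.261 m.
σ_a at base = K_a γ H − 2c√K_a = 0.2733×17.9×6.7 − 2×5.9×0.5228 = 26.61 kPa.
P_a = ½ × 26.61 × (H − z_c) = 0.5×26.61×5.439 = 72.36 kN/m.

72.4 kN/m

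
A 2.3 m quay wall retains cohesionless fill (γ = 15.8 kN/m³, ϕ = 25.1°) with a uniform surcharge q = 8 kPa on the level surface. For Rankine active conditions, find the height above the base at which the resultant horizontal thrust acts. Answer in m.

0.884 m

K_a = 0.4043.
Triangular part P₁ = ½K_aγH² = 16.90 at H/3 = 0.7667 m; rectangular part P₂ = K_a q H = 7.439 at H/2 = 1.150 m.
ȳ = (P₁·0.7667 + P₂·1.150)/(P₁+P₂) = 0.8838 m.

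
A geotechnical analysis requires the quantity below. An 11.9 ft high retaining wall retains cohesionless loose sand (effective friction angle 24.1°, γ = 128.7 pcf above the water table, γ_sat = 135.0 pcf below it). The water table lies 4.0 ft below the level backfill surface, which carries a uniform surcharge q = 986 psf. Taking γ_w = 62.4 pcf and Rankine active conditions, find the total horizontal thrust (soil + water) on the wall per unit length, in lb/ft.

9970 lb/ft

K_a = tan²(45° − φ/2) = 0.4201.
γ' = 135.0 − 62.4 = 72.60 pcf. h₂ = H − d_w = 7.9 ft.
σ'_h: at surface K_a·q = 414.2; at WT K_a(q+γd_w) = 630.5; at base K_a(q+γd_w+γ'h₂) = 871.5 psf.
P₁ = ½(414.2+630.5)×4.0 = 2090; P₂ = ½(630.5+871.5)×7.9 = 5933; P_w = ½γ_w h₂² = 1947.
Total = 2090+5933+1947 = 9970 lb/ft.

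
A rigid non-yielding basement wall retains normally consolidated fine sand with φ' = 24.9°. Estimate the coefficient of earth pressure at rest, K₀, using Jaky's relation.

0.579

K₀ = 1 − sin φ' = 1 − sin 24.9° = 0.5790.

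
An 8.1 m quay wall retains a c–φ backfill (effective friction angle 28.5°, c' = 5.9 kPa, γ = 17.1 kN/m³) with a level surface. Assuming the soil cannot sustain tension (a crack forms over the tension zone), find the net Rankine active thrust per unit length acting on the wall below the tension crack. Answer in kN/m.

K_a = 0.3540; √K_a = 0.5949.
Tension-crack depth z_c = 2c/(γ√K_a) = 2×5.9/(17.1×0.5949) = 1.160 m.
σ_a at base = K_a γ H − 2c√K_a = 0.3540×17.1×8.1 − 2×5.9×0.5949 = 42.01 kPa.
P_a = ½ × 42.01 × (H − z_c) = 0.5×42.01×6.940 = 145.8 kN/m.

146 kN/m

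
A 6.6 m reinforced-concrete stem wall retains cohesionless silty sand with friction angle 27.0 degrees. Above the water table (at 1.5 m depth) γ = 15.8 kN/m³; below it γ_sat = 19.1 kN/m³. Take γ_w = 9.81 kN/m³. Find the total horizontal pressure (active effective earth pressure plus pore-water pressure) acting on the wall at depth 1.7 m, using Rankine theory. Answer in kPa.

K_a = (1 − sin φ)/(1 + sin φ) = 0.3755.
γ' = 19.1 − 9.81 = 9.290 kN/m³.
Effective vertical stress at 1.7 m: σ'_v = 15.8×1.5 + 9.290×0.200 = 25.56 kPa.
σ'_h = K_a σ'_v = 0.3755 × 25.56 = 9.598 kPa; u = γ_w × 0.200 = 1.962 kPa.
Total σ_h = 9.598 + 1.962 = 11.56 kPa.

11.6 kPa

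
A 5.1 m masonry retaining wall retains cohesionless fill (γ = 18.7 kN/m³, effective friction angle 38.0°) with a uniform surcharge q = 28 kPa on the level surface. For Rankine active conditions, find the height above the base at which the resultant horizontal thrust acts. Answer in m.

2.01 m

K_a = 0.2379.
Triangular part P₁ = ½K_aγH² = 57.85 at H/3 = 1.700 m; rectangular part P₂ = K_a q H = 33.97 at H/2 = 2.550 m.
ȳ = (P₁·1.700 + P₂·2.550)/(P₁+P₂) = 2.014 m.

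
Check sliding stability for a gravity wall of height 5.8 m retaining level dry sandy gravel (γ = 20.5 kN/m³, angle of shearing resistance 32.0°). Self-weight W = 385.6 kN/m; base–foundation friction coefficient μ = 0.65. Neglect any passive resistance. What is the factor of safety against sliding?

2.37

K_a = tan²(45° − 32.0°/2) = 0.3073.
P_a = ½K_aγH² = 0.5×0.3073×20.5×5.8² = 105.9 kN/m, acting at H/3 = 1.933 m above the base.
FS_sliding = μW / P_a = 0.65×385.6 / 105.9 = 2.366.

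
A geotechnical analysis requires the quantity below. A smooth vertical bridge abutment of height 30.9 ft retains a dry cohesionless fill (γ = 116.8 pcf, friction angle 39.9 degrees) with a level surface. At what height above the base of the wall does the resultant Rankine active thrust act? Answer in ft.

10.3 ft

K_a = 0.2184.
The pressure distribution is triangular, so the resultant acts at H/3 above the base = 30.9/3 = 10.30 ft.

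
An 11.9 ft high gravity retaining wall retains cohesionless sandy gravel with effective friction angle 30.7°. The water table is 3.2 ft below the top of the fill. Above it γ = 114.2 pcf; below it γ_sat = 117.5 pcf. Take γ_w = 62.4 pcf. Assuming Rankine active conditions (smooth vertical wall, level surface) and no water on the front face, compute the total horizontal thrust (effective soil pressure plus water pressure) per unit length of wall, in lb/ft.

K_a = tan²(45° − φ/2) = 0.3240.
γ' = 117.5 − 62.4 = 55.10 pcf. Depth below WT = 8.7 ft.
σ'_h at WT = K_a γ d_w = 118.4 psf; at base = 118.4 + K_a γ' × 8.7 = 273.7 psf.
P₁ (0–3.2 ft) = ½×118.4×3.2 = 189.5. P₂ (3.2–11.9 ft) = ½(118.4+273.7)×8.7 = 1706.
P_w = ½ γ_w h₂² = 0.5×62.4×8.7² = 2362. Total = 189.5+1706+2362 = 4257 lb/ft.

4260 lb/ft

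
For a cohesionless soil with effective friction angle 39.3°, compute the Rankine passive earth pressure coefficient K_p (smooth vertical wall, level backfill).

4.46

K_p = (1 + sin φ)/(1 − sin φ) = tan²(45° + 39.3°/2) = 4.455.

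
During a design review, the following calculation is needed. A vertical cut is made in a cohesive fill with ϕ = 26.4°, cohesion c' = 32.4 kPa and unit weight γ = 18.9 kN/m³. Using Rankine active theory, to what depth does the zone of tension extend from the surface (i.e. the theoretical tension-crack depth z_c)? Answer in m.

K_a = tan²(45° − 26.4°/2) = 0.3844; √K_a = 0.6200.
The active pressure is zero where K_a γ z = 2c√K_a, so z_c = 2c/(γ√K_a) = 2×32.4/(18.9×0.6200) = 5.530 m.

5.53 m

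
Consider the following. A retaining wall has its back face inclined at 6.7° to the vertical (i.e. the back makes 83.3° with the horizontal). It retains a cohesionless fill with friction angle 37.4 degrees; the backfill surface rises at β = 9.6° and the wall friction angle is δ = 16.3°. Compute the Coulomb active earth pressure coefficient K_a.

K_a = sin²(α+φ) / [sin²α · sin(α−δ) · (1 + √{sin(φ+δ)sin(φ−β) / (sin(α−δ)sin(α+β))})²].
With α = 83.3°, φ = 37.4°, δ = 16.3°, β = 9.6°: K_a = 0.3030.

0.303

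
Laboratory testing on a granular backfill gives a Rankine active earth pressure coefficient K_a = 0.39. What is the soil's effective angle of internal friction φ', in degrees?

26.0°

K_a = tan²(45° − φ/2) ⇒ 45° − φ/2 = arctan(√0.39) = 31.98°.
φ = 2(45° − 31.98°) = 26.03°.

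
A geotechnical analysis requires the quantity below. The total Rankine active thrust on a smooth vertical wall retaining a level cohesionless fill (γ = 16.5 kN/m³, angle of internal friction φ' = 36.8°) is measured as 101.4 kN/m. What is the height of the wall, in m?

7.00 m

K_a = 0.2508. P_a = ½ K_a γ H² ⇒ H = √(2P_a/(K_a γ)).
H = √(2×101.4/(0.2508×16.5)) = 7.001 m.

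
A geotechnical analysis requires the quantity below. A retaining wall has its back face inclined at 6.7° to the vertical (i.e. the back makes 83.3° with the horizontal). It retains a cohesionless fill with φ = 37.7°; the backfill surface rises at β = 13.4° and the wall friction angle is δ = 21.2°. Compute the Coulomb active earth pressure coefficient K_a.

0.316

K_a = sin²(α+φ) / [sin²α · sin(α−δ) · (1 + √{sin(φ+δ)sin(φ−β) / (sin(α−δ)sin(α+β))})²].
With α = 83.3°, φ = 37.7°, δ = 21.2°, β = 13.4°: K_a = 0.3158.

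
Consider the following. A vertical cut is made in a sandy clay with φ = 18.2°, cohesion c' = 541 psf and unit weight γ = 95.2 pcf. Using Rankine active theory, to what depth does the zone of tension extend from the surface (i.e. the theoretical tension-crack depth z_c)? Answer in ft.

K_a = tan²(45° − 18.2°/2) = 0.5240; √K_a = 0.7239.
The active pressure is zero where K_a γ z = 2c√K_a, so z_c = 2c/(γ√K_a) = 2×541/(95.2×0.7239) = 15.70 ft.

15.7 ft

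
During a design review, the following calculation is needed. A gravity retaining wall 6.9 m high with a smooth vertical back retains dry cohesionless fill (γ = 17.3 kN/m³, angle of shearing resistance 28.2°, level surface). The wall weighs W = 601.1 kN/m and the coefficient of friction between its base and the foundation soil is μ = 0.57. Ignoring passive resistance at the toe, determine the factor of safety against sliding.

2.32

K_a = tan²(45° − 28.2°/2) = 0.3582.
P_a = ½K_aγH² = 0.5×0.3582×17.3×6.9² = 147.5 kN/m, acting at H/3 = 2.300 m above the base.
FS_sliding = μW / P_a = 0.57×601.1 / 147.5 = 2.323.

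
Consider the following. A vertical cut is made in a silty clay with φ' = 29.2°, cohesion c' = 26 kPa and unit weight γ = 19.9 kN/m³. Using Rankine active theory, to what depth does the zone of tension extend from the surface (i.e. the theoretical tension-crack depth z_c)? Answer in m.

K_a = tan²(45° − 29.2°/2) = 0.3442; √K_a = 0.5867.
The active pressure is zero where K_a γ z = 2c√K_a, so z_c = 2c/(γ√K_a) = 2×26/(19.9×0.5867) = 4.454 m.

4.45 m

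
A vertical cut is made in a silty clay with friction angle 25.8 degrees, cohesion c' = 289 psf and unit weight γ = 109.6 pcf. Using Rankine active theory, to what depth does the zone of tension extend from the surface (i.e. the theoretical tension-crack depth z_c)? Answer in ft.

K_a = tan²(45° − 25.8°/2) = 0.3935; √K_a = 0.6273.
The active pressure is zero where K_a γ z = 2c√K_a, so z_c = 2c/(γ√K_a) = 2×289/(109.6×0.6273) = 8.407 ft.

8.41 ft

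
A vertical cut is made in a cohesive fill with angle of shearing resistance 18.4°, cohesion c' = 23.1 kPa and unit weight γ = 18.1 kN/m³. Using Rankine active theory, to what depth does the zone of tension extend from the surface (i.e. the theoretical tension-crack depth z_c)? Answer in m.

K_a = tan²(45° − 18.4°/2) = 0.5202; √K_a = 0.7212.
The active pressure is zero where K_a γ z = 2c√K_a, so z_c = 2c/(γ√K_a) = 2×23.1/(18.1×0.7212) = 3.539 m.

3.54 m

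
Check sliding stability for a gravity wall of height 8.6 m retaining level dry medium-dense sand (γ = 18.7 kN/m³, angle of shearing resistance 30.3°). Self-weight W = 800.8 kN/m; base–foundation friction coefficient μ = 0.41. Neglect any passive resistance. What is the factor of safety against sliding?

1.44

K_a = tan²(45° − 30.3°/2) = 0.3293.
P_a = ½K_aγH² = 0.5×0.3293×18.7×8.6² = 227.7 kN/m, acting at H/3 = 2.867 m above the base.
FS_sliding = μW / P_a = 0.41×800.8 / 227.7 = 1.442.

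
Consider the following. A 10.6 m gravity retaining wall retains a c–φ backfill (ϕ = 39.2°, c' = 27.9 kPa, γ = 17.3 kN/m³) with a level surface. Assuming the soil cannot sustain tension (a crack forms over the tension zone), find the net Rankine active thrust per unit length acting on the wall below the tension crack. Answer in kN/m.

K_a = 0.2255; √K_a = 0.4748.
Tension-crack depth z_c = 2c/(γ√K_a) = 2×27.9/(17.3×0.4748) = 6.793 m.
σ_a at base = K_a γ H − 2c√K_a = 0.2255×17.3×10.6 − 2×27.9×0.4748 = 14.85 kPa.
P_a = ½ × 14.85 × (H − z_c) = 0.5×14.85×3.807 = 28.27 kN/m.

28.3 kN/m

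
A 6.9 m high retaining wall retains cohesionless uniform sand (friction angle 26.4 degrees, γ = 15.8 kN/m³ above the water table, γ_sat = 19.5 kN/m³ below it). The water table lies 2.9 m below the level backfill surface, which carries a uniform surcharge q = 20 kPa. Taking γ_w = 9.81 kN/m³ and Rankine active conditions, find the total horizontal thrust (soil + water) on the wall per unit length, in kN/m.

K_a = tan²(45° − φ/2) = 0.3844.
γ' = 19.5 − 9.81 = 9.690 kN/m³. h₂ = H − d_w = 4.0 m.
σ'_h: at surface K_a·q = 7.689; at WT K_a(q+γd_w) = 25.30; at base K_a(q+γd_w+γ'h₂) = 40.20 kPa.
P₁ = ½(7.689+25.30)×2.9 = 47.84; P₂ = ½(25.30+40.20)×4.0 = 131.0; P_w = ½γ_w h₂² = 78.48.
Total = 47.84+131.0+78.48 = 257.3 kN/m.

257 kN/m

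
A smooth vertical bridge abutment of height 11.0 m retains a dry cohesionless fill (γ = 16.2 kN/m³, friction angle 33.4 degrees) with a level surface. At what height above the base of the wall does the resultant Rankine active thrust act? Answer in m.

3.67 m

K_a = 0.2899.
The pressure distribution is triangular, so the resultant acts at H/3 above the base = 11.0/3 = 3.667 m.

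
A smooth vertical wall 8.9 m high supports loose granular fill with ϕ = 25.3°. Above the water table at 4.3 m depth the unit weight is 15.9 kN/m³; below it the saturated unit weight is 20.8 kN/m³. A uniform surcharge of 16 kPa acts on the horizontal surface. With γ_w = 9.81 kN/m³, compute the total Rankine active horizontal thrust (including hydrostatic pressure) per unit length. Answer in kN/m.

K_a = tan²(45° − φ/2) = 0.4012.
γ' = 20.8 − 9.81 = 10.99 kN/m³. h₂ = H − d_w = 4.6 m.
σ'_h: at surface K_a·q = 6.419; at WT K_a(q+γd_w) = 33.85; at base K_a(q+γd_w+γ'h₂) = 54.13 kPa.
P₁ = ½(6.419+33.85)×4.3 = 86.58; P₂ = ½(33.85+54.13)×4.6 = 202.4; P_w = ½γ_w h₂² = 103.8.
Total = 86.58+202.4+103.8 = 392.7 kN/m.

393 kN/m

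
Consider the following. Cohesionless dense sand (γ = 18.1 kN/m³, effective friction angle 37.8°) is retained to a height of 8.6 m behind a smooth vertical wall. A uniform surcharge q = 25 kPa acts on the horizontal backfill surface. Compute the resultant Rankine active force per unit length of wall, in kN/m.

212 kN/m

K_a = tan²(45° − φ/2) = 0.2400.
Soil triangle: ½ K_a γ H² = 0.5×0.2400×18.1×8.6² = 160.6 kN/m.
Surcharge rectangle: K_a q H = 0.2400×25×8.6 = 51.60 kN/m.
Total = 160.6 + 51.60 = 212.2 kN/m.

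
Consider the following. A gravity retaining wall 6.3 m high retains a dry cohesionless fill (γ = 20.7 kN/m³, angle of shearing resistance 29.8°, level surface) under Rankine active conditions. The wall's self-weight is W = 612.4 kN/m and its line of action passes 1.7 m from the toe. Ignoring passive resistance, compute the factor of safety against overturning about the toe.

3.59

K_a = tan²(45° − 29.8°/2) = 0.3360.
P_a = ½K_aγH² = 0.5×0.3360×20.7×6.3² = 138.0 kN/m, acting at H/3 = 2.100 m above the base.
Overturning moment M_o = P_a × H/3 = 138.0 × 2.100 = 289.9.
Resisting moment M_r = W × 1.7 = 612.4 × 1.7 = 1041.
FS_overturning = M_r/M_o = 1041/289.9 = 3.591.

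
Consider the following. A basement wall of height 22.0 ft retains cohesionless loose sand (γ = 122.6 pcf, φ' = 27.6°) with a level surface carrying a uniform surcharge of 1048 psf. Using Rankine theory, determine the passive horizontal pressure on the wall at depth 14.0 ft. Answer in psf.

K_p = (1 + sin φ)/(1 − sin φ) = 2.726.
σ_v = γz + q = 122.6 × 14.0 + 1048 = 2764 psf.
σ_h = K_p σ_v = 2.726 × 2764 = 7537 psf.

7540 psf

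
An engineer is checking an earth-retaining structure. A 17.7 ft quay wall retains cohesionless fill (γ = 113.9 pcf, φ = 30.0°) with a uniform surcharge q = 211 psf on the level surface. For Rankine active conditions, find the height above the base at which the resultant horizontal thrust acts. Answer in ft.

K_a = 0.3333.
Triangular part P₁ = ½K_aγH² = 5947 at H/3 = 5.900 ft; rectangular part P₂ = K_a q H = 1245 at H/2 = 8.850 ft.
ȳ = (P₁·5.900 + P₂·8.850)/(P₁+P₂) = 6.411 ft.

6.41 ft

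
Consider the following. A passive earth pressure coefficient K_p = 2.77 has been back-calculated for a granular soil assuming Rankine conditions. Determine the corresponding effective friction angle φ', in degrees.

K_p = (1+sin φ)/(1−sin φ) ⇒ sin φ = (K_p − 1)/(K_p + 1) = 0.4695.
φ = arcsin(0.4695) = 28.00°.

28.0°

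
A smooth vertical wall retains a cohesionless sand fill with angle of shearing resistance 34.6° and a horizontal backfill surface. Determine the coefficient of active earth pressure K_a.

0.276

K_a = (1 − sin φ)/(1 + sin φ) = (1 − sin 34.6°)/(1 + sin 34.6°) = 0.2756.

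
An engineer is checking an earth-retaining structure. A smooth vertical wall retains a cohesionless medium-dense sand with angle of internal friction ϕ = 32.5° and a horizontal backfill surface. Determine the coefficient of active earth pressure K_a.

K_a = tan²(45° − φ/2) = tan²(28.75°) = 0.3010.

0.301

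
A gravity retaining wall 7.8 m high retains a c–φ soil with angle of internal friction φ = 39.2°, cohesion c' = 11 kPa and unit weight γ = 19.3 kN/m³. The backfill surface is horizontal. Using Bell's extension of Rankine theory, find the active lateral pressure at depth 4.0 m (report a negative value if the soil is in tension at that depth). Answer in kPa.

K_a = (1 − sin φ)/(1 + sin φ) = 0.2255.
σ_a = K_a γ z − 2c√K_a = 0.2255×19.3×4.0 − 2×11×0.4748 = 6.960 kPa.

6.96 kPa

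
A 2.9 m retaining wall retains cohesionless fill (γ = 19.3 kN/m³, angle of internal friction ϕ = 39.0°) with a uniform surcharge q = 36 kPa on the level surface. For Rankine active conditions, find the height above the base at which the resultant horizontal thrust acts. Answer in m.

1.24 m

K_a = 0.2275.
Triangular part P₁ = ½K_aγH² = 18.46 at H/3 = 0.9667 m; rectangular part P₂ = K_a q H = 23.75 at H/2 = 1.450 m.
ȳ = (P₁·0.9667 + P₂·1.450)/(P₁+P₂) = 1.239 m.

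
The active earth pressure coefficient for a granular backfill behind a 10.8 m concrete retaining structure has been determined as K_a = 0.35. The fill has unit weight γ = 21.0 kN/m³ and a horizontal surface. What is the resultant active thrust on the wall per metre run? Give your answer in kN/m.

P = ½ K_a γ H² = 0.5 × 0.35 × 21.0 × 10.8² = 428.7 kN/m.

429 kN/m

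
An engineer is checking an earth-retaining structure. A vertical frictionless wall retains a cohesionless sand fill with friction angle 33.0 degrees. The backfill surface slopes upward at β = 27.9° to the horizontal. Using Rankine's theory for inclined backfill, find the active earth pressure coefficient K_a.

K_a = cos β · (cos β − √(cos²β − cos²φ)) / (cos β + √(cos²β − cos²φ)).
cos β = 0.8838, cos φ = 0.8387, √(cos²β − cos²φ) = 0.2787.
K_a = 0.8838 × (0.8838 − 0.2787)/(0.8838 + 0.2787) = 0.4600.

0.460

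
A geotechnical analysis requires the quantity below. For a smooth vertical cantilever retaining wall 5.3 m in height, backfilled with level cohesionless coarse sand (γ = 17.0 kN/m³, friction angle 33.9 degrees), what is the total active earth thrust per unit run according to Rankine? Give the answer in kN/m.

K_a = tan²(45° − φ/2) = 0.2839.
P_a = ½ K_a γ H² = 0.5 × 0.2839 × 17.0 × 5.3² = 67.79 kN/m.

67.8 kN/m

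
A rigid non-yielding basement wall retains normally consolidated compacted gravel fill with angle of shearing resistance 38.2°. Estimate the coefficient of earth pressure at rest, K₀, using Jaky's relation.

0.382

K₀ = 1 − sin φ' = 1 − sin 38.2° = 0.3816.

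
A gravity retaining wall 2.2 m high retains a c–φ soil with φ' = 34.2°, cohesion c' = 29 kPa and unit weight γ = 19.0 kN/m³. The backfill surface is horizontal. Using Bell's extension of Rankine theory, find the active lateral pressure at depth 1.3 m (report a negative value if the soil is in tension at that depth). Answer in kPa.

-23.8 kPa

K_a = (1 − sin φ)/(1 + sin φ) = 0.2803.
σ_a = K_a γ z − 2c√K_a = 0.2803×19.0×1.3 − 2×29×0.5295 = -23.78 kPa.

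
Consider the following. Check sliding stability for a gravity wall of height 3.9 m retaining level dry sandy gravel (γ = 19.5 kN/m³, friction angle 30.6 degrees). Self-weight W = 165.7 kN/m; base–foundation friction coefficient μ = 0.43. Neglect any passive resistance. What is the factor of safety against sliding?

1.48

K_a = tan²(45° − 30.6°/2) = 0.3253.
P_a = ½K_aγH² = 0.5×0.3253×19.5×3.9² = 48.25 kN/m, acting at H/3 = 1.300 m above the base.
FS_sliding = μW / P_a = 0.43×165.7 / 48.25 = 1.477.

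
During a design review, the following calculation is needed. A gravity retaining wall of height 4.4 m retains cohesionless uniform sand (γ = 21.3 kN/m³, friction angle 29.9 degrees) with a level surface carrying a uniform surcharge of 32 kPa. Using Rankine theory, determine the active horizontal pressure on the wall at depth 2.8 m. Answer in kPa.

30.7 kPa

K_a = (1 − sin φ)/(1 + sin φ) = 0.3347.
σ_v = γz + q = 21.3 × 2.8 + 32 = 91.64 kPa.
σ_h = K_a σ_v = 0.3347 × 91.64 = 30.67 kPa.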